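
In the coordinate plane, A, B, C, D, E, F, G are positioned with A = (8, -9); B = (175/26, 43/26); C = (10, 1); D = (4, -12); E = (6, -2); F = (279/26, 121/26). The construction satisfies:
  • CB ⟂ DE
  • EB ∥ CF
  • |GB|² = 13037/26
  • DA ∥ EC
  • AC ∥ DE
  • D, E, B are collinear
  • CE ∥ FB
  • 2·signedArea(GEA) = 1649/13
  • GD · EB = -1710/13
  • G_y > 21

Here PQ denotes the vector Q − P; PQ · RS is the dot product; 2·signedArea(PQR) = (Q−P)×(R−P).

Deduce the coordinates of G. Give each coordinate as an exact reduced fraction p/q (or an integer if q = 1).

G = (227/13, 277/13)

1. G_x = 227/13  [2·signedArea(GEA) = 1649/13 ∩ GD · EB = -1710/13]
2. G_y = 277/13  [2·signedArea(GEA) = 1649/13 ∩ GD · EB = -1710/13]
   → G = (227/13, 277/13)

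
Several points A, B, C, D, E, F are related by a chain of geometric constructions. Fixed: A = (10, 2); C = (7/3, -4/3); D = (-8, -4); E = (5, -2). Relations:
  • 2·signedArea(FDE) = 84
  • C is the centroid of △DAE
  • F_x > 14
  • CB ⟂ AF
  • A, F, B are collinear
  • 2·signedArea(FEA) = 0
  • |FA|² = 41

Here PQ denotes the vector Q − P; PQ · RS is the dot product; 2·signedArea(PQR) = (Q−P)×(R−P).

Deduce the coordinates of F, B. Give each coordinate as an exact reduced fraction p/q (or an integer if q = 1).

1. F_x = 15  [2·signedArea(FEA) = 0 ∩ 2·signedArea(FDE) = 84]
2. F_y = 6  [2·signedArea(FEA) = 0 ∩ 2·signedArea(FDE) = 84]
   → F = (15, 6)
3. B_x = 455/123  [A, F, B are collinear ∩ CB ⟂ AF]
4. B_y = -374/123  [A, F, B are collinear ∩ CB ⟂ AF]
   → B = (455/123, -374/123)

B = (455/123, -374/123)
F = (15, 6)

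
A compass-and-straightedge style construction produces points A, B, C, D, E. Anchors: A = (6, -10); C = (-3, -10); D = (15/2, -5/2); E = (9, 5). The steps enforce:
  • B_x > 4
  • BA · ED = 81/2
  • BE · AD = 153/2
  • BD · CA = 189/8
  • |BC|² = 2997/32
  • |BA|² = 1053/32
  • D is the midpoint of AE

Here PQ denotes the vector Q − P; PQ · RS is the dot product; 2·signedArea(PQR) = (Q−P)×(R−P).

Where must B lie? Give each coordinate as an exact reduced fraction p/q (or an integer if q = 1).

1. B_x = 39/8  [BD · CA = 189/8 ∩ BA · ED = 81/2]
2. B_y = -35/8  [BD · CA = 189/8 ∩ BA · ED = 81/2]
   → B = (39/8, -35/8)

B = (39/8, -35/8)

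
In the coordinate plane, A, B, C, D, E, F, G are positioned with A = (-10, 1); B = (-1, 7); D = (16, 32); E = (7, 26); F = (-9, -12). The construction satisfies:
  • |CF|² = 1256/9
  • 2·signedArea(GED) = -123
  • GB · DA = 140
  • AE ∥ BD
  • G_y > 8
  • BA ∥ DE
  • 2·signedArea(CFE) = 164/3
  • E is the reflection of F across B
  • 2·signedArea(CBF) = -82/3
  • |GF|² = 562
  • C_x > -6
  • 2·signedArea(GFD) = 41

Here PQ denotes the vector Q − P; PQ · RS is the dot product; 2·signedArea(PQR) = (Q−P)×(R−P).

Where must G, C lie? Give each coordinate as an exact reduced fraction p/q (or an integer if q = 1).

C = (-17/3, -2/3)
G = (2, 9)

1. G_x = 2  [2·signedArea(GFD) = 41 ∩ 2·signedArea(GED) = -123]
2. G_y = 9  [2·signedArea(GFD) = 41 ∩ 2·signedArea(GED) = -123]
   → G = (2, 9)
3. C_x = -17/3  [line -38·x + 16·y + -614/3 = 0 ∩ |CF|² = 1256/9]
4. C_y = -2/3  [line -38·x + 16·y + -614/3 = 0 ∩ |CF|² = 1256/9]
   → C = (-17/3, -2/3)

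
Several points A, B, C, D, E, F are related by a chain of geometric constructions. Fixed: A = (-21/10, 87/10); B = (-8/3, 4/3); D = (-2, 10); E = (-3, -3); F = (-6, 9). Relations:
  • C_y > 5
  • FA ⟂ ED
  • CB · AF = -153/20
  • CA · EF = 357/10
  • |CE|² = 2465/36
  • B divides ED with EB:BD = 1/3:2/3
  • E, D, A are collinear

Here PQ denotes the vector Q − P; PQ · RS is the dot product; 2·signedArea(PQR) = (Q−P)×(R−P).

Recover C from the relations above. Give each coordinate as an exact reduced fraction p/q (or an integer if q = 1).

C = (-13/3, 31/6)

1. C_x = -13/3  [CA · EF = 357/10 ∩ CB · AF = -153/20]
2. C_y = 31/6  [CA · EF = 357/10 ∩ CB · AF = -153/20]
   → C = (-13/3, 31/6)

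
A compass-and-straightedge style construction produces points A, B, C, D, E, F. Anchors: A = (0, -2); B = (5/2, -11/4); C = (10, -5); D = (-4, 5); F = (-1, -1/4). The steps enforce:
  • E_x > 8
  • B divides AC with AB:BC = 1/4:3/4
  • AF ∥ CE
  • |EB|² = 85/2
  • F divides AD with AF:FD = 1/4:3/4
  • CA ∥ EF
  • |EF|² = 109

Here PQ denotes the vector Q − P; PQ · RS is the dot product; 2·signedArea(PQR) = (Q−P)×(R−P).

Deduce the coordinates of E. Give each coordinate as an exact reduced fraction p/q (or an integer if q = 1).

E = (9, -13/4)

1. E_x = 9  [CA ∥ EF ∩ AF ∥ CE]
2. E_y = -13/4  [CA ∥ EF ∩ AF ∥ CE]
   → E = (9, -13/4)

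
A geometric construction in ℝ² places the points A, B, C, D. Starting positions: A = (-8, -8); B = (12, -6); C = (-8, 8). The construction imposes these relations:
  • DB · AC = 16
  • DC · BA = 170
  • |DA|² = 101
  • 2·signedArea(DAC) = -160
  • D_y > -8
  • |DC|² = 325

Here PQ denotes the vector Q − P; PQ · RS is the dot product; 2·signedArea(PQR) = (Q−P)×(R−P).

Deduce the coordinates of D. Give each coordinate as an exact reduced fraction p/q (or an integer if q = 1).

1. D_x = 2  [DC · BA = 170 ∩ DB · AC = 16]
2. D_y = -7  [DC · BA = 170 ∩ DB · AC = 16]
   → D = (2, -7)

D = (2, -7)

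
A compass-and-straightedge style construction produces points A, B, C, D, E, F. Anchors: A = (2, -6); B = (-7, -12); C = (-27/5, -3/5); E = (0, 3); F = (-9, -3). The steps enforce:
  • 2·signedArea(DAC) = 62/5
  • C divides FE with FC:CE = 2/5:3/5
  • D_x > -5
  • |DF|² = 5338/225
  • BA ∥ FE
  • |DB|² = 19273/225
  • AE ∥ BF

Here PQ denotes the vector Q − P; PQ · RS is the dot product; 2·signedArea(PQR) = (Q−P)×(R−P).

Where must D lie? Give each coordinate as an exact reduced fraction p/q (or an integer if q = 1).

D = (-62/15, -16/5)

1. D_x = -62/15  [line -27/5·x + -37/5·y + -46 = 0 ∩ |DF|² = 5338/225]
2. D_y = -16/5  [line -27/5·x + -37/5·y + -46 = 0 ∩ |DF|² = 5338/225]
   → D = (-62/15, -16/5)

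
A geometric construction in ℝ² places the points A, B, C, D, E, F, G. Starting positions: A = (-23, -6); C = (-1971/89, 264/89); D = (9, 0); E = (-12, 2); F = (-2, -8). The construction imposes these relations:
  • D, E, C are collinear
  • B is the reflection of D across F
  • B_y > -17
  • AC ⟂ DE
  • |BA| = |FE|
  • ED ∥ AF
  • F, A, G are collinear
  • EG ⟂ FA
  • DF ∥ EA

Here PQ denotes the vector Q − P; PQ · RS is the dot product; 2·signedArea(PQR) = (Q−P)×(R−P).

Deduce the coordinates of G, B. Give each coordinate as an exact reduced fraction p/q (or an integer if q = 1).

1. G_x = -1144/89  [F, A, G are collinear ∩ EG ⟂ FA]
2. G_y = -620/89  [F, A, G are collinear ∩ EG ⟂ FA]
   → G = (-1144/89, -620/89)
3. B_x = -13  [B is the reflection of D across F]
4. B_y = -16  [B is the reflection of D across F]
   → B = (-13, -16)

B = (-13, -16)
G = (-1144/89, -620/89)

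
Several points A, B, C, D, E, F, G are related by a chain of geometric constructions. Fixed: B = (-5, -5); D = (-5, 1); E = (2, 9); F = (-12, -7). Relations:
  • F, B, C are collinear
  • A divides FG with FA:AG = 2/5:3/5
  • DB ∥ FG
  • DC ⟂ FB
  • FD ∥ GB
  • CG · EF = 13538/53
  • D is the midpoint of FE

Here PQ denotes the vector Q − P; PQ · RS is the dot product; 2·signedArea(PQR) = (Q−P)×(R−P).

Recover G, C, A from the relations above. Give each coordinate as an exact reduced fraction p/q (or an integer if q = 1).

1. G_x = -12  [FD ∥ GB ∩ DB ∥ FG]
2. G_y = -13  [FD ∥ GB ∩ DB ∥ FG]
   → G = (-12, -13)
3. C_x = -181/53  [F, B, C are collinear ∩ DC ⟂ FB]
4. C_y = -241/53  [F, B, C are collinear ∩ DC ⟂ FB]
   → C = (-181/53, -241/53)
5. A_x = -12  [A divides FG with FA:AG = 2/5:3/5]
6. A_y = -47/5  [A divides FG with FA:AG = 2/5:3/5]
   → A = (-12, -47/5)

A = (-12, -47/5)
C = (-181/53, -241/53)
G = (-12, -13)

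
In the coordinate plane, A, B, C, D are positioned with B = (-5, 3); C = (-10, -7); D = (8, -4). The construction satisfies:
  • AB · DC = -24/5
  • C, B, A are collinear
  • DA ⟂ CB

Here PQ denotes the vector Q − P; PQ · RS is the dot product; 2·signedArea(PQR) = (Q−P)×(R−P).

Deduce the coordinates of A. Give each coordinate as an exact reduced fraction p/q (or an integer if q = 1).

1. A_x = -26/5  [C, B, A are collinear ∩ DA ⟂ CB]
2. A_y = 13/5  [C, B, A are collinear ∩ DA ⟂ CB]
   → A = (-26/5, 13/5)

A = (-26/5, 13/5)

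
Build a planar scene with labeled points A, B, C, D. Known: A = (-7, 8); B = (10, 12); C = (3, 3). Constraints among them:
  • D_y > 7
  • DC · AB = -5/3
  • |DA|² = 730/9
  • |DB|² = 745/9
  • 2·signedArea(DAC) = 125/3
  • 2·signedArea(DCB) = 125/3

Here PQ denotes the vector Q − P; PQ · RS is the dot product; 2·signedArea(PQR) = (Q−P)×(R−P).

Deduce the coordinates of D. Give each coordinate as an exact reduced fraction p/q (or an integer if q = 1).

1. D_x = 2  [2·signedArea(DCB) = 125/3 ∩ DC · AB = -5/3]
2. D_y = 23/3  [2·signedArea(DCB) = 125/3 ∩ DC · AB = -5/3]
   → D = (2, 23/3)

D = (2, 23/3)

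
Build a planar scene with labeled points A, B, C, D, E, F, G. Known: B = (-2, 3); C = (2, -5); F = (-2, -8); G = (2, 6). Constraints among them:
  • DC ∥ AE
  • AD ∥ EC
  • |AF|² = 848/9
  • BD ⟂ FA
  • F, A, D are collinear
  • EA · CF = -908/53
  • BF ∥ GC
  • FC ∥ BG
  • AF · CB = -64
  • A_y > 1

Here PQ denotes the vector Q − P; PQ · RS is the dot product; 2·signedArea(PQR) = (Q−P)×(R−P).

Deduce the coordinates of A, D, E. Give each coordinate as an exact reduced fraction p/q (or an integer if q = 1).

A = (2/3, 4/3)
D = (48/53, 115/53)
E = (280/159, -928/159)

1. A_x = 2/3  [line 4·x + -8·y + 8 = 0 ∩ |AF|² = 848/9]
2. A_y = 4/3  [line 4·x + -8·y + 8 = 0 ∩ |AF|² = 848/9]
   → A = (2/3, 4/3)
3. D_x = 48/53  [F, A, D are collinear ∩ BD ⟂ FA]
4. D_y = 115/53  [F, A, D are collinear ∩ BD ⟂ FA]
   → D = (48/53, 115/53)
5. E_x = 280/159  [AD ∥ EC ∩ DC ∥ AE]
6. E_y = -928/159  [AD ∥ EC ∩ DC ∥ AE]
   → E = (280/159, -928/159)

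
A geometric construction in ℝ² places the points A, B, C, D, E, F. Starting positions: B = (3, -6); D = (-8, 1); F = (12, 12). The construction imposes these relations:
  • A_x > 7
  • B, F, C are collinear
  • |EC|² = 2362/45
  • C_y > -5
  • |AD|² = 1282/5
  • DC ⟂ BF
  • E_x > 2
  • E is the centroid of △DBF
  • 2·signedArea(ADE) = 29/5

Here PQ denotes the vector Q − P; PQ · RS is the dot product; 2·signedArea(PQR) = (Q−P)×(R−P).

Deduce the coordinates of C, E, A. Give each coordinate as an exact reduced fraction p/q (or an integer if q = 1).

A = (39/5, 18/5)
C = (18/5, -24/5)
E = (7/3, 7/3)

1. C_x = 18/5  [B, F, C are collinear ∩ DC ⟂ BF]
2. C_y = -24/5  [B, F, C are collinear ∩ DC ⟂ BF]
   → C = (18/5, -24/5)
3. E_x = 7/3  [E is the centroid of △DBF]
4. E_y = 7/3  [E is the centroid of △DBF]
   → E = (7/3, 7/3)
5. A_x = 39/5  [line -4/3·x + 31/3·y + -134/5 = 0 ∩ |AD|² = 1282/5]
6. A_y = 18/5  [line -4/3·x + 31/3·y + -134/5 = 0 ∩ |AD|² = 1282/5]
   → A = (39/5, 18/5)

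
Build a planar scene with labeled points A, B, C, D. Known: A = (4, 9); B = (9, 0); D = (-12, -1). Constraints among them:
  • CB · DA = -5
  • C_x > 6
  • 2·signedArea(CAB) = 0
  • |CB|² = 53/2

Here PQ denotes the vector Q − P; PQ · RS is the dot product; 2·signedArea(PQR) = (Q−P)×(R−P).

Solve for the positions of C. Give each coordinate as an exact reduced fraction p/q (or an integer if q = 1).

1. C_x = 13/2  [2·signedArea(CAB) = 0 ∩ CB · DA = -5]
2. C_y = 9/2  [2·signedArea(CAB) = 0 ∩ CB · DA = -5]
   → C = (13/2, 9/2)

C = (13/2, 9/2)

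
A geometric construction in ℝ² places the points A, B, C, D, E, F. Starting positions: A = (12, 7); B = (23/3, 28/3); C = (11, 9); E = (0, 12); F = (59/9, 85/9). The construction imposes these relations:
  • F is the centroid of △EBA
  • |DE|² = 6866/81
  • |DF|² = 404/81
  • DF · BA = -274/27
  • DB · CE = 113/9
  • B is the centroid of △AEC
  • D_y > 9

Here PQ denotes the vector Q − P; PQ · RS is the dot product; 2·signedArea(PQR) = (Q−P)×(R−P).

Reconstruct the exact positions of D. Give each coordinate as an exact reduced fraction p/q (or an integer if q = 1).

1. D_x = 79/9  [DF · BA = -274/27 ∩ DB · CE = 113/9]
2. D_y = 83/9  [DF · BA = -274/27 ∩ DB · CE = 113/9]
   → D = (79/9, 83/9)

D = (79/9, 83/9)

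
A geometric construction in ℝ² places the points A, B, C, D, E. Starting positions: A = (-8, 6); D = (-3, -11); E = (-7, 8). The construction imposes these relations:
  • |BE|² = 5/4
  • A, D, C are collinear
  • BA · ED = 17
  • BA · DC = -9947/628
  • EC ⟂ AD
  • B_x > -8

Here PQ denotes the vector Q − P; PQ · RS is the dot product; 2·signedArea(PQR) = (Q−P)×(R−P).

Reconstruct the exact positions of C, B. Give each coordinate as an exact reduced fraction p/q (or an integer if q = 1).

1. C_x = -2657/314  [A, D, C are collinear ∩ EC ⟂ AD]
2. C_y = 2377/314  [A, D, C are collinear ∩ EC ⟂ AD]
   → C = (-2657/314, 2377/314)
3. B_x = -15/2  [BA · ED = 17 ∩ BA · DC = -9947/628]
4. B_y = 7  [BA · ED = 17 ∩ BA · DC = -9947/628]
   → B = (-15/2, 7)

B = (-15/2, 7)
C = (-2657/314, 2377/314)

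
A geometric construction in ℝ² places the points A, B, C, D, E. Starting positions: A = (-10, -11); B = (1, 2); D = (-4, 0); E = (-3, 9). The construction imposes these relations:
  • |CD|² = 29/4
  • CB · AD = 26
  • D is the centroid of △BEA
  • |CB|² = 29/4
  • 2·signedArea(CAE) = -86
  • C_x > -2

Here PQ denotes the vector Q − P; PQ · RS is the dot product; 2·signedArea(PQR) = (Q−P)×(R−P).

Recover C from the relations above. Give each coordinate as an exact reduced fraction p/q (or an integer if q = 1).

1. C_x = -3/2  [CB · AD = 26 ∩ 2·signedArea(CAE) = -86]
2. C_y = 1  [CB · AD = 26 ∩ 2·signedArea(CAE) = -86]
   → C = (-3/2, 1)

C = (-3/2, 1)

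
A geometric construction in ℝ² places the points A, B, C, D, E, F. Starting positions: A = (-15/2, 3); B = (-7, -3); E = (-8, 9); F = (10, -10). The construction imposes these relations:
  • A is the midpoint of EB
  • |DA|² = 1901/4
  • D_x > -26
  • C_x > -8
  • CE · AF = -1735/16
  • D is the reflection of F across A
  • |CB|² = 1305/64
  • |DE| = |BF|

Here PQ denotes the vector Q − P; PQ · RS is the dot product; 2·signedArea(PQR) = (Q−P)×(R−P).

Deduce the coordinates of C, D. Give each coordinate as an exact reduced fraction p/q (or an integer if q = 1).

1. C_x = -59/8  [line -35/2·x + 13·y + -2377/16 = 0 ∩ |CB|² = 1305/64]
2. C_y = 3/2  [line -35/2·x + 13·y + -2377/16 = 0 ∩ |CB|² = 1305/64]
   → C = (-59/8, 3/2)
3. D_x = -25  [D is the reflection of F across A]
4. D_y = 16  [D is the reflection of F across A]
   → D = (-25, 16)

C = (-59/8, 3/2)
D = (-25, 16)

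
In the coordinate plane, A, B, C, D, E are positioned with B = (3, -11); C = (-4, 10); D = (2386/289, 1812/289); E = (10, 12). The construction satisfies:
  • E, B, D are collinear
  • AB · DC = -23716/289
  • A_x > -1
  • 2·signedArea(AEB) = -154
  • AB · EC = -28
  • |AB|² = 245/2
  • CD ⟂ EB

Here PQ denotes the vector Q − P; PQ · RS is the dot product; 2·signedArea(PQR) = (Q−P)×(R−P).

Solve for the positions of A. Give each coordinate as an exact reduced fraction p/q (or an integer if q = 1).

A = (-1/2, -1/2)

1. A_x = -1/2  [2·signedArea(AEB) = -154 ∩ AB · EC = -28]
2. A_y = -1/2  [2·signedArea(AEB) = -154 ∩ AB · EC = -28]
   → A = (-1/2, -1/2)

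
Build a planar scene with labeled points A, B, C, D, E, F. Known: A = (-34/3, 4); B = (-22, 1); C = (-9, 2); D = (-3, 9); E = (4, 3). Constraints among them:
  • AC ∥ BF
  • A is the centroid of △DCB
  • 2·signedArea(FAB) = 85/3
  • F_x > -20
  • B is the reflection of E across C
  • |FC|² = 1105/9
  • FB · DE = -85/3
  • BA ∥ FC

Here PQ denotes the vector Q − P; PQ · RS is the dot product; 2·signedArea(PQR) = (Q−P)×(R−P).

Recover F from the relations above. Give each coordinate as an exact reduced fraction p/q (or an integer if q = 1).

1. F_x = -59/3  [BA ∥ FC ∩ AC ∥ BF]
2. F_y = -1  [BA ∥ FC ∩ AC ∥ BF]
   → F = (-59/3, -1)

F = (-59/3, -1)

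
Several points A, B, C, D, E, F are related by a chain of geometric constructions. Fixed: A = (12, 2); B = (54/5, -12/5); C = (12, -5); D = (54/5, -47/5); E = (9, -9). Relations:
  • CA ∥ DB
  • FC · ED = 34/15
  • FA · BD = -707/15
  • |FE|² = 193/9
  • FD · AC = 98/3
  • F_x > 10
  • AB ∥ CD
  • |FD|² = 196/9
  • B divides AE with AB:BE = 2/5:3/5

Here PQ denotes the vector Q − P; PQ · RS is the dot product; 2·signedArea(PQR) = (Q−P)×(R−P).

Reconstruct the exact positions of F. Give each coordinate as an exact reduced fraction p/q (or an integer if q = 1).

F = (54/5, -71/15)

1. F_x = 54/5  [FC · ED = 34/15 ∩ FD · AC = 98/3]
2. F_y = -71/15  [FC · ED = 34/15 ∩ FD · AC = 98/3]
   → F = (54/5, -71/15)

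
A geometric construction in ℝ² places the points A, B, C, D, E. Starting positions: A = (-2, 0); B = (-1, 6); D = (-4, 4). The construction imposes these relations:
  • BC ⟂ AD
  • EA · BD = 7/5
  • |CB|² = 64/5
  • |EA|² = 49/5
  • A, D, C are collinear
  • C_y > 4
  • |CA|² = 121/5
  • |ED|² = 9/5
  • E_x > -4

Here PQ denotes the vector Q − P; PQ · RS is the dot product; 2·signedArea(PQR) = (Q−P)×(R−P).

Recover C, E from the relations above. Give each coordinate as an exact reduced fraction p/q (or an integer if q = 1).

1. C_x = -21/5  [A, D, C are collinear ∩ BC ⟂ AD]
2. C_y = 22/5  [A, D, C are collinear ∩ BC ⟂ AD]
   → C = (-21/5, 22/5)
3. E_x = -17/5  [line 3·x + 2·y + 23/5 = 0 ∩ |ED|² = 9/5]
4. E_y = 14/5  [line 3·x + 2·y + 23/5 = 0 ∩ |ED|² = 9/5]
   → E = (-17/5, 14/5)

C = (-21/5, 22/5)
E = (-17/5, 14/5)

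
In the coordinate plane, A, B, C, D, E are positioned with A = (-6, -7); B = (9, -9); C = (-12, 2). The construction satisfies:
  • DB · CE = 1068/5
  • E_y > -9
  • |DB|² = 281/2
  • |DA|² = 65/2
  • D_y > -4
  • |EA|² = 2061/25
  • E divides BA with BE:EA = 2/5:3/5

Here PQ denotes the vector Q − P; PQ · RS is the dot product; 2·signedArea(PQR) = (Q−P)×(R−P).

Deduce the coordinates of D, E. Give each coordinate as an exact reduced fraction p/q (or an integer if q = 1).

1. E_x = 3  [E divides BA with BE:EA = 2/5:3/5]
2. E_y = -41/5  [E divides BA with BE:EA = 2/5:3/5]
   → E = (3, -41/5)
3. D_x = -3/2  [line -15·x + 51/5·y + 66/5 = 0 ∩ |DA|² = 65/2]
4. D_y = -7/2  [line -15·x + 51/5·y + 66/5 = 0 ∩ |DA|² = 65/2]
   → D = (-3/2, -7/2)

D = (-3/2, -7/2)
E = (3, -41/5)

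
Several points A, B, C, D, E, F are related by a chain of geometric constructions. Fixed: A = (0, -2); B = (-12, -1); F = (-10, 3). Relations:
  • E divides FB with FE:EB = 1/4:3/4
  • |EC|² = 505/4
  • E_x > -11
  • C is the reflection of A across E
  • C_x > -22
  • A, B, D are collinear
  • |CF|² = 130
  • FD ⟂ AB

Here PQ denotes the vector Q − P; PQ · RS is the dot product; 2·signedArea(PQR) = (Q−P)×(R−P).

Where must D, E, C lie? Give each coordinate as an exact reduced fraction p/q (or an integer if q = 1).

C = (-21, 6)
D = (-300/29, -33/29)
E = (-21/2, 2)

1. D_x = -300/29  [A, B, D are collinear ∩ FD ⟂ AB]
2. D_y = -33/29  [A, B, D are collinear ∩ FD ⟂ AB]
   → D = (-300/29, -33/29)
3. E_x = -21/2  [E divides FB with FE:EB = 1/4:3/4]
4. E_y = 2  [E divides FB with FE:EB = 1/4:3/4]
   → E = (-21/2, 2)
5. C_x = -21  [C is the reflection of A across E]
6. C_y = 6  [C is the reflection of A across E]
   → C = (-21, 6)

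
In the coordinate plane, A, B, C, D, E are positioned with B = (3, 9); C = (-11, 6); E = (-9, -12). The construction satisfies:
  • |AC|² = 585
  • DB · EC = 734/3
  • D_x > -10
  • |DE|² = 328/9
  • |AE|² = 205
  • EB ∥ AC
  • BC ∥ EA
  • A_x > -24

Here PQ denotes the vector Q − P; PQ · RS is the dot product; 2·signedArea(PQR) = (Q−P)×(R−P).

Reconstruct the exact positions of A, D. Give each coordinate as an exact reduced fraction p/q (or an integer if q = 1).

1. A_x = -23  [EB ∥ AC ∩ BC ∥ EA]
2. A_y = -15  [EB ∥ AC ∩ BC ∥ EA]
   → A = (-23, -15)
3. D_x = -29/3  [line 2·x + -18·y + -266/3 = 0 ∩ |DE|² = 328/9]
4. D_y = -6  [line 2·x + -18·y + -266/3 = 0 ∩ |DE|² = 328/9]
   → D = (-29/3, -6)

A = (-23, -15)
D = (-29/3, -6)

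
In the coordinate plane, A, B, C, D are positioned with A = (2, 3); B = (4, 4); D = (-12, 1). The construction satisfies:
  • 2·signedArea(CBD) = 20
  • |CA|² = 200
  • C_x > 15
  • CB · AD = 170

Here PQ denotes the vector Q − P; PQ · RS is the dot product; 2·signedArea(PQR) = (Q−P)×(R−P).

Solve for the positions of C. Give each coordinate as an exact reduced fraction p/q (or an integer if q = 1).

1. C_x = 16  [2·signedArea(CBD) = 20 ∩ CB · AD = 170]
2. C_y = 5  [2·signedArea(CBD) = 20 ∩ CB · AD = 170]
   → C = (16, 5)

C = (16, 5)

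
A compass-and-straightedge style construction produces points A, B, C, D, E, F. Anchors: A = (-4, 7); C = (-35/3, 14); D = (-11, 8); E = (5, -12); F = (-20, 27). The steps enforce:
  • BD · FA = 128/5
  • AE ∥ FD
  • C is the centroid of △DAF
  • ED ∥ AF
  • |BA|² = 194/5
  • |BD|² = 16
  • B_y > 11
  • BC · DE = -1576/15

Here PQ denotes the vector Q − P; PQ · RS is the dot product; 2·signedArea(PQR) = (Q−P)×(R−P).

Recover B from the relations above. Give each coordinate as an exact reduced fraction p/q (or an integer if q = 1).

B = (-43/5, 56/5)

1. B_x = -43/5  [line -16·x + 20·y + -1808/5 = 0 ∩ |BD|² = 16]
2. B_y = 56/5  [line -16·x + 20·y + -1808/5 = 0 ∩ |BD|² = 16]
   → B = (-43/5, 56/5)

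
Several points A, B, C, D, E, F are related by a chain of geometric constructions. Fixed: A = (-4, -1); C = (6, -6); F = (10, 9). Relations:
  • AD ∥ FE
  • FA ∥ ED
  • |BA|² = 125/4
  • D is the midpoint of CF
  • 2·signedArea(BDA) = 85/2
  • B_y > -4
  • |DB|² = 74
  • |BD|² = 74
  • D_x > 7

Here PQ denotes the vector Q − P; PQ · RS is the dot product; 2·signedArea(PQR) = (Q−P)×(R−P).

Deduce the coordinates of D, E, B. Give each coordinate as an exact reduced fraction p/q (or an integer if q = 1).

B = (1, -7/2)
D = (8, 3/2)
E = (22, 23/2)

1. D_x = 8  [D is the midpoint of CF]
2. D_y = 3/2  [D is the midpoint of CF]
   → D = (8, 3/2)
3. E_x = 22  [FA ∥ ED ∩ AD ∥ FE]
4. E_y = 23/2  [FA ∥ ED ∩ AD ∥ FE]
   → E = (22, 23/2)
5. B_x = 1  [line 5/2·x + -12·y + -89/2 = 0 ∩ |BA|² = 125/4]
6. B_y = -7/2  [line 5/2·x + -12·y + -89/2 = 0 ∩ |BA|² = 125/4]
   → B = (1, -7/2)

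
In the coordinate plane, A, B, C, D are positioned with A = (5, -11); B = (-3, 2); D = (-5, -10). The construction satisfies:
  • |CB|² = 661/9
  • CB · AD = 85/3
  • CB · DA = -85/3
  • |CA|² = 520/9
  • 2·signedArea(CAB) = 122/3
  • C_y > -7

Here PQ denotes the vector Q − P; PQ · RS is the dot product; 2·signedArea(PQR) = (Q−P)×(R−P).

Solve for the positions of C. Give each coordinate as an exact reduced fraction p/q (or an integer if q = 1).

1. C_x = -1  [CB · AD = 85/3 ∩ 2·signedArea(CAB) = 122/3]
2. C_y = -19/3  [CB · AD = 85/3 ∩ 2·signedArea(CAB) = 122/3]
   → C = (-1, -19/3)

C = (-1, -19/3)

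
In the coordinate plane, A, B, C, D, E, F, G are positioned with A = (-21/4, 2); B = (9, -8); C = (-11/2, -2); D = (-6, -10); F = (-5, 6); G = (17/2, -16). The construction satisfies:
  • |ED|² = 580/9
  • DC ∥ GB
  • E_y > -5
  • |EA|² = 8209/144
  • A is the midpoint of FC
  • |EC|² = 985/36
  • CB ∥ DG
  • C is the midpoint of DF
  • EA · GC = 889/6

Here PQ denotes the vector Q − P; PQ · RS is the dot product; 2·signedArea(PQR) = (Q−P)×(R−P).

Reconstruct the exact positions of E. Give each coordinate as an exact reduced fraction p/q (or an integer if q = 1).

1. E_x = -2/3  [line 14·x + -14·y + -140/3 = 0 ∩ |EC|² = 985/36]
2. E_y = -4  [line 14·x + -14·y + -140/3 = 0 ∩ |EC|² = 985/36]
   → E = (-2/3, -4)

E = (-2/3, -4)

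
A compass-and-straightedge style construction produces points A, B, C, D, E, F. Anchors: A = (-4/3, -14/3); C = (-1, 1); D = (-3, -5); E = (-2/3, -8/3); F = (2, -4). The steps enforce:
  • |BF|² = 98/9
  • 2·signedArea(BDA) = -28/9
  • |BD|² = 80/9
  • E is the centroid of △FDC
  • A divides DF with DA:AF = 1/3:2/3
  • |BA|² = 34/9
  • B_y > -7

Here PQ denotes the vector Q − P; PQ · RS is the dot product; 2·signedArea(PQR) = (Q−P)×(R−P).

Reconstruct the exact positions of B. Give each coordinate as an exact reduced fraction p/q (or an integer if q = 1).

B = (-1/3, -19/3)

1. B_x = -1/3  [line -1/3·x + 5/3·y + 94/9 = 0 ∩ |BD|² = 80/9]
2. B_y = -19/3  [line -1/3·x + 5/3·y + 94/9 = 0 ∩ |BD|² = 80/9]
   → B = (-1/3, -19/3)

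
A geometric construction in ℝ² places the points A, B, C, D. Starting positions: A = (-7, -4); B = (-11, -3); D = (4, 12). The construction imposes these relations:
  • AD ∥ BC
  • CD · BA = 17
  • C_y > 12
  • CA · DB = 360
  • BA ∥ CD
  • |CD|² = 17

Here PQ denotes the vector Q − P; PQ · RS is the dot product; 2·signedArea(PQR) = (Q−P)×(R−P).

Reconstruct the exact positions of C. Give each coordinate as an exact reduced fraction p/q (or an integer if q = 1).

C = (0, 13)

1. C_x = 0  [BA ∥ CD ∩ AD ∥ BC]
2. C_y = 13  [BA ∥ CD ∩ AD ∥ BC]
   → C = (0, 13)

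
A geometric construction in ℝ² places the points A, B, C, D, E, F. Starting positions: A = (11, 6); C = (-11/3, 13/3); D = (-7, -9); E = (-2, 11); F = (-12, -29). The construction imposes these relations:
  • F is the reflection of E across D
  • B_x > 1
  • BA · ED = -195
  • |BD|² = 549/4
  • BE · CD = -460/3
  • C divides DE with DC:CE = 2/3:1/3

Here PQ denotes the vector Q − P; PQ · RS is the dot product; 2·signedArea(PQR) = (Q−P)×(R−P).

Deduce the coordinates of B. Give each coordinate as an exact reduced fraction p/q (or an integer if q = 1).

B = (2, -3/2)

1. B_x = 2  [line 5·x + 20·y + 20 = 0 ∩ |BD|² = 549/4]
2. B_y = -3/2  [line 5·x + 20·y + 20 = 0 ∩ |BD|² = 549/4]
   → B = (2, -3/2)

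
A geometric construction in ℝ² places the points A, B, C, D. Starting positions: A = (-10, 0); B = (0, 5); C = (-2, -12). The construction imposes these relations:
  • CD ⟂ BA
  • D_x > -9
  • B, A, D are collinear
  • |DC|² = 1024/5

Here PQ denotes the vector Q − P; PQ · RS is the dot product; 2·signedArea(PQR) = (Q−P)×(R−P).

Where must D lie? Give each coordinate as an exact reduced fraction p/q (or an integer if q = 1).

D = (-42/5, 4/5)

1. D_x = -42/5  [B, A, D are collinear ∩ CD ⟂ BA]
2. D_y = 4/5  [B, A, D are collinear ∩ CD ⟂ BA]
   → D = (-42/5, 4/5)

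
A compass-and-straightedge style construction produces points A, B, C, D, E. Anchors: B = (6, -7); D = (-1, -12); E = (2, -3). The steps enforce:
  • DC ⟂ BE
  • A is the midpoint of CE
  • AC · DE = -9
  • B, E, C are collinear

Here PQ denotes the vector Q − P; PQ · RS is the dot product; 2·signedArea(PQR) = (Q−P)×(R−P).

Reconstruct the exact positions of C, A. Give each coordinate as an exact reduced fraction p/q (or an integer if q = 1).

1. C_x = 5  [B, E, C are collinear ∩ DC ⟂ BE]
2. C_y = -6  [B, E, C are collinear ∩ DC ⟂ BE]
   → C = (5, -6)
3. A_x = 7/2  [A is the midpoint of CE]
4. A_y = -9/2  [A is the midpoint of CE]
   → A = (7/2, -9/2)

A = (7/2, -9/2)
C = (5, -6)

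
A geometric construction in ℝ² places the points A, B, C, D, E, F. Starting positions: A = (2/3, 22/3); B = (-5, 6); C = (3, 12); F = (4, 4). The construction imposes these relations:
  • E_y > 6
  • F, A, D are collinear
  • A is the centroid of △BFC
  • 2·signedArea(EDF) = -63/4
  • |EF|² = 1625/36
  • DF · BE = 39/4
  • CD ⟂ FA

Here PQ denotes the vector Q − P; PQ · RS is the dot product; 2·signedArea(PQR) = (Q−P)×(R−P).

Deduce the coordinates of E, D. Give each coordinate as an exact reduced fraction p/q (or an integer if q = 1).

D = (-1/2, 17/2)
E = (-13/6, 20/3)

1. D_x = -1/2  [F, A, D are collinear ∩ CD ⟂ FA]
2. D_y = 17/2  [F, A, D are collinear ∩ CD ⟂ FA]
   → D = (-1/2, 17/2)
3. E_x = -13/6  [2·signedArea(EDF) = -63/4 ∩ DF · BE = 39/4]
4. E_y = 20/3  [2·signedArea(EDF) = -63/4 ∩ DF · BE = 39/4]
   → E = (-13/6, 20/3)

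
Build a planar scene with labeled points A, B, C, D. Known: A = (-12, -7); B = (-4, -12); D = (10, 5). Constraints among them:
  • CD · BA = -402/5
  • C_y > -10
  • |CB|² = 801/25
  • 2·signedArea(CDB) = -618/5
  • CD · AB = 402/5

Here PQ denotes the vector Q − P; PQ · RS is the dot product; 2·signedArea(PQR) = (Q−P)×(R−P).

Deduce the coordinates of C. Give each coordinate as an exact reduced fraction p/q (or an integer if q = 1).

C = (-44/5, -9)

1. C_x = -44/5  [CD · AB = 402/5 ∩ 2·signedArea(CDB) = -618/5]
2. C_y = -9  [CD · AB = 402/5 ∩ 2·signedArea(CDB) = -618/5]
   → C = (-44/5, -9)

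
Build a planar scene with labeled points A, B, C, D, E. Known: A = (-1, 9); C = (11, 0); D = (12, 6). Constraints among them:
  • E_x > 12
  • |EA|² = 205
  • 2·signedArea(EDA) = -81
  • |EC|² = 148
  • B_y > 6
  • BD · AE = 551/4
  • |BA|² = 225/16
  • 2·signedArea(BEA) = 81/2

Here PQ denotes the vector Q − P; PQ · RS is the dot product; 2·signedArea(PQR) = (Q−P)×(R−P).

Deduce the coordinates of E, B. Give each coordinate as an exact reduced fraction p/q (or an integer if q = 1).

1. E_x = 13  [line -3·x + -13·y + 195 = 0 ∩ |EA|² = 205]
2. E_y = 12  [line -3·x + -13·y + 195 = 0 ∩ |EA|² = 205]
   → E = (13, 12)
3. B_x = 2  [BD · AE = 551/4 ∩ 2·signedArea(BEA) = 81/2]
4. B_y = 27/4  [BD · AE = 551/4 ∩ 2·signedArea(BEA) = 81/2]
   → B = (2, 27/4)

B = (2, 27/4)
E = (13, 12)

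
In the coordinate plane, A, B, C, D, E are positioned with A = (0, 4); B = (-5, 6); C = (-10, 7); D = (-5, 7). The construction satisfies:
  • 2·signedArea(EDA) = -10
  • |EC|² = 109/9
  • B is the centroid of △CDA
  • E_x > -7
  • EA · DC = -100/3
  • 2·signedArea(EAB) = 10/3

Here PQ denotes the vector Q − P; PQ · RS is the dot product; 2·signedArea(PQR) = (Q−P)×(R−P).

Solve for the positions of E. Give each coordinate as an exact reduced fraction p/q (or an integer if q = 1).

E = (-20/3, 6)

1. E_x = -20/3  [2·signedArea(EAB) = 10/3 ∩ EA · DC = -100/3]
2. E_y = 6  [2·signedArea(EAB) = 10/3 ∩ EA · DC = -100/3]
   → E = (-20/3, 6)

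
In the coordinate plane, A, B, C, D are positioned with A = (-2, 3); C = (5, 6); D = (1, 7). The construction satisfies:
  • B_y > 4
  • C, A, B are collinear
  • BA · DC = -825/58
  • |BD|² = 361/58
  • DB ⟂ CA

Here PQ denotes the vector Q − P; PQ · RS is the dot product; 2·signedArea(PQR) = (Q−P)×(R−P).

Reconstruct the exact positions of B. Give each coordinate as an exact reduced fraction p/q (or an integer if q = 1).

1. B_x = 115/58  [C, A, B are collinear ∩ DB ⟂ CA]
2. B_y = 273/58  [C, A, B are collinear ∩ DB ⟂ CA]
   → B = (115/58, 273/58)

B = (115/58, 273/58)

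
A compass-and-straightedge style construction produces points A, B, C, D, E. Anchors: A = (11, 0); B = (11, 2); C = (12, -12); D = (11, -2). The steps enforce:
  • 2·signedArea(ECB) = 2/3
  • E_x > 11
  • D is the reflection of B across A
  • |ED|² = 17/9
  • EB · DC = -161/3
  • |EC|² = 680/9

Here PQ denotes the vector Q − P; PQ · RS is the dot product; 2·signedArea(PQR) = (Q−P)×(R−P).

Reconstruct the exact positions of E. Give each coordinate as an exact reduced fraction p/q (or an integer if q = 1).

1. E_x = 34/3  [2·signedArea(ECB) = 2/3 ∩ EB · DC = -161/3]
2. E_y = -10/3  [2·signedArea(ECB) = 2/3 ∩ EB · DC = -161/3]
   → E = (34/3, -10/3)

E = (34/3, -10/3)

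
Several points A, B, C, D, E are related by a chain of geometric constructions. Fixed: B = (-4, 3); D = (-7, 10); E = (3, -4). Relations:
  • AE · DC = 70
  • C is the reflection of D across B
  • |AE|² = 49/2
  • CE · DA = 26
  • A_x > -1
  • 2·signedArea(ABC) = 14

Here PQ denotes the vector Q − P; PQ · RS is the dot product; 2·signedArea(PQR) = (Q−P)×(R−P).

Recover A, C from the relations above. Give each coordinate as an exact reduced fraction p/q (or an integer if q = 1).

1. C_x = -1  [C is the reflection of D across B]
2. C_y = -4  [C is the reflection of D across B]
   → C = (-1, -4)
3. A_x = -1/2  [AE · DC = 70 ∩ 2·signedArea(ABC) = 14]
4. A_y = -1/2  [AE · DC = 70 ∩ 2·signedArea(ABC) = 14]
   → A = (-1/2, -1/2)

A = (-1/2, -1/2)
C = (-1, -4)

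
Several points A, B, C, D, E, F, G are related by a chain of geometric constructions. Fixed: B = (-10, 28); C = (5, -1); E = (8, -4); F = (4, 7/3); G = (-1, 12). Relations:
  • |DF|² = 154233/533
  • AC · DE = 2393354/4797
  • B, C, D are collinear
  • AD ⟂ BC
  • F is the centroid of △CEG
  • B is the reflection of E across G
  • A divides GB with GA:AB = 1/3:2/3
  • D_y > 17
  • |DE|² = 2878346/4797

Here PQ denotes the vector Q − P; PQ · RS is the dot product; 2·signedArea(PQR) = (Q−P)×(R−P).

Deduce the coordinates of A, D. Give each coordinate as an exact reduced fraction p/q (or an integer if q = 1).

1. A_x = -4  [A divides GB with GA:AB = 1/3:2/3]
2. A_y = 52/3  [A divides GB with GA:AB = 1/3:2/3]
   → A = (-4, 52/3)
3. D_x = -2335/533  [B, C, D are collinear ∩ AD ⟂ BC]
4. D_y = 27401/1599  [B, C, D are collinear ∩ AD ⟂ BC]
   → D = (-2335/533, 27401/1599)

A = (-4, 52/3)
D = (-2335/533, 27401/1599)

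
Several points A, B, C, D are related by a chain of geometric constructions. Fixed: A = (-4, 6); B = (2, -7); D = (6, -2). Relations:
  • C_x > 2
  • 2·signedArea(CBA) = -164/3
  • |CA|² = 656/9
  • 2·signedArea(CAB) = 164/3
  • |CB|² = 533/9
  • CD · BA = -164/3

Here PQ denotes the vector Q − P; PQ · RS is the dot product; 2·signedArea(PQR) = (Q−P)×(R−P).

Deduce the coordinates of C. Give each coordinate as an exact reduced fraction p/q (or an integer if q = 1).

C = (8/3, 2/3)

1. C_x = 8/3  [2·signedArea(CAB) = 164/3 ∩ CD · BA = -164/3]
2. C_y = 2/3  [2·signedArea(CAB) = 164/3 ∩ CD · BA = -164/3]
   → C = (8/3, 2/3)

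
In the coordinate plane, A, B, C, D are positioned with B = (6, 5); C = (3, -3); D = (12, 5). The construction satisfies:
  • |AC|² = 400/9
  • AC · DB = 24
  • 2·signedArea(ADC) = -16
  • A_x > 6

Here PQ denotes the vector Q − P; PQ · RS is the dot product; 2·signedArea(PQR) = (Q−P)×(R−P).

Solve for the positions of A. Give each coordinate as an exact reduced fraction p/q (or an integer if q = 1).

1. A_x = 7  [AC · DB = 24 ∩ 2·signedArea(ADC) = -16]
2. A_y = 7/3  [AC · DB = 24 ∩ 2·signedArea(ADC) = -16]
   → A = (7, 7/3)

A = (7, 7/3)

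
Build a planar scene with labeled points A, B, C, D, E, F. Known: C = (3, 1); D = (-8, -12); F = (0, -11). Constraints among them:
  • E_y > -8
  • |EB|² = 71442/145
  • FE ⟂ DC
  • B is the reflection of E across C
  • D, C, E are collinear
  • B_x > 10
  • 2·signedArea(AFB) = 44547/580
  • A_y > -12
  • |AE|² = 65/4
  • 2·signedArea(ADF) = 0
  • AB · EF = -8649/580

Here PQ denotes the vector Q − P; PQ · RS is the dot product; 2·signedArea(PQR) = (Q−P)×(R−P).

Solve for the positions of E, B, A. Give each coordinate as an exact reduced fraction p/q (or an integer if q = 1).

A = (-4, -23/2)
B = (2949/290, 2747/290)
E = (-1209/290, -2167/290)

1. E_x = -1209/290  [D, C, E are collinear ∩ FE ⟂ DC]
2. E_y = -2167/290  [D, C, E are collinear ∩ FE ⟂ DC]
   → E = (-1209/290, -2167/290)
3. B_x = 2949/290  [B is the reflection of E across C]
4. B_y = 2747/290  [B is the reflection of E across C]
   → B = (2949/290, 2747/290)
5. A_x = -4  [2·signedArea(ADF) = 0 ∩ 2·signedArea(AFB) = 44547/580]
6. A_y = -23/2  [2·signedArea(ADF) = 0 ∩ 2·signedArea(AFB) = 44547/580]
   → A = (-4, -23/2)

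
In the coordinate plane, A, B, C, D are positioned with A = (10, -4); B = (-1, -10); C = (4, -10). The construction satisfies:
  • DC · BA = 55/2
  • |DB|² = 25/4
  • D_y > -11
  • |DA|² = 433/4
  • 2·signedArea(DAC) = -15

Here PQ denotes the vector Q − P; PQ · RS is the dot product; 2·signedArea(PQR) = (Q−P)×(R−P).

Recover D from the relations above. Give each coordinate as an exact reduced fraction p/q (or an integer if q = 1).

D = (3/2, -10)

1. D_x = 3/2  [2·signedArea(DAC) = -15 ∩ DC · BA = 55/2]
2. D_y = -10  [2·signedArea(DAC) = -15 ∩ DC · BA = 55/2]
   → D = (3/2, -10)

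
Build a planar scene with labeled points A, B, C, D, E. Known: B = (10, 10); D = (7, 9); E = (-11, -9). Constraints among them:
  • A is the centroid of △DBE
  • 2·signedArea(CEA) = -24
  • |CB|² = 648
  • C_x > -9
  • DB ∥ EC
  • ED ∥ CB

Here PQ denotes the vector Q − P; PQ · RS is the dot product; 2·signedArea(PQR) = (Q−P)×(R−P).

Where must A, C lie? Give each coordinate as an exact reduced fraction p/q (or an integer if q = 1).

A = (2, 10/3)
C = (-8, -8)

1. A_x = 2  [A is the centroid of △DBE]
2. A_y = 10/3  [A is the centroid of △DBE]
   → A = (2, 10/3)
3. C_x = -8  [ED ∥ CB ∩ DB ∥ EC]
4. C_y = -8  [ED ∥ CB ∩ DB ∥ EC]
   → C = (-8, -8)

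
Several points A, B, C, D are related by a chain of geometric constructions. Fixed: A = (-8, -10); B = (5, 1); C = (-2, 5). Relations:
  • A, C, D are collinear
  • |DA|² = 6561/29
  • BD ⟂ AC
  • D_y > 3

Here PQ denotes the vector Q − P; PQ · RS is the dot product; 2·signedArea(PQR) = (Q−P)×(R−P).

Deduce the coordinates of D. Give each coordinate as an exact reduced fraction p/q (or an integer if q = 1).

D = (-70/29, 115/29)

1. D_x = -70/29  [A, C, D are collinear ∩ BD ⟂ AC]
2. D_y = 115/29  [A, C, D are collinear ∩ BD ⟂ AC]
   → D = (-70/29, 115/29)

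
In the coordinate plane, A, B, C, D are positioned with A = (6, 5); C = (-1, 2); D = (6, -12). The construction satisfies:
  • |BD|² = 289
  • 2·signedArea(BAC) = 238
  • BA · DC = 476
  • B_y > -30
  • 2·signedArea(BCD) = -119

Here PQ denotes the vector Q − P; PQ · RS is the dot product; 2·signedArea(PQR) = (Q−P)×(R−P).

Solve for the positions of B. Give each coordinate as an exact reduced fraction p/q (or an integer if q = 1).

B = (6, -29)

1. B_x = 6  [2·signedArea(BCD) = -119 ∩ 2·signedArea(BAC) = 238]
2. B_y = -29  [2·signedArea(BCD) = -119 ∩ 2·signedArea(BAC) = 238]
   → B = (6, -29)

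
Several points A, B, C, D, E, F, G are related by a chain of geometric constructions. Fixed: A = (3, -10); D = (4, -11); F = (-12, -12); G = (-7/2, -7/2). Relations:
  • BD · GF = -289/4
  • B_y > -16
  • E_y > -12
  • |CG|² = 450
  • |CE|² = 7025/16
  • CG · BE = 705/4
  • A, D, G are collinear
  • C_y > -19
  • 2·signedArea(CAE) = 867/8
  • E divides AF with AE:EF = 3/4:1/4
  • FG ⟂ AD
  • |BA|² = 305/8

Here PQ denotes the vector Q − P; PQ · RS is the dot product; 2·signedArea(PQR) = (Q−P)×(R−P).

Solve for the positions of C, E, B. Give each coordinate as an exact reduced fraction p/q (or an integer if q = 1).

B = (-1/4, -61/4)
C = (23/2, -37/2)
E = (-33/4, -23/2)

1. E_x = -33/4  [E divides AF with AE:EF = 3/4:1/4]
2. E_y = -23/2  [E divides AF with AE:EF = 3/4:1/4]
   → E = (-33/4, -23/2)
3. C_x = 23/2  [line 3/2·x + -45/4·y + -1803/8 = 0 ∩ |CG|² = 450]
4. C_y = -37/2  [line 3/2·x + -45/4·y + -1803/8 = 0 ∩ |CG|² = 450]
   → C = (23/2, -37/2)
5. B_x = -1/4  [BD · GF = -289/4 ∩ CG · BE = 705/4]
6. B_y = -61/4  [BD · GF = -289/4 ∩ CG · BE = 705/4]
   → B = (-1/4, -61/4)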